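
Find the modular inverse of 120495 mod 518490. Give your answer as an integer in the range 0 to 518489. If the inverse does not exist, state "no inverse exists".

no inverse exists

Euclidean algorithm on 518490, 120495:
518490 = 4×120495 + 36510
120495 = 3×36510 + 10965
36510 = 3×10965 + 3615
10965 = 3×3615 + 120
3615 = 30×120 + 15
120 = 8×15 + 0
gcd(120495, 518490) = 15 ≠ 1, so 120495 has no multiplicative inverse modulo 518490.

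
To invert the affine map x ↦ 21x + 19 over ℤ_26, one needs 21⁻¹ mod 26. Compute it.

5

Apply the Euclidean algorithm to 26 and 21:
26 = 1*21 + 5
21 = 4*5 + 1
5 = 5*1 + 0
Since gcd(21, 26) = 1, back-substitute to write 1 as a combination:
1 = 21 − 4·5
1 = −4·26 + 5·21
So 21·5 ≡ 1 (mod 26).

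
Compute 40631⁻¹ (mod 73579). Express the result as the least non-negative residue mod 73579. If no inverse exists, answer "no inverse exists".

22678

Apply the Euclidean algorithm to 73579 and 40631:
73579 = 1*40631 + 32948
40631 = 1*32948 + 7683
32948 = 4*7683 + 2216
7683 = 3*2216 + 1035
2216 = 2*1035 + 146
1035 = 7*146 + 13
146 = 11*13 + 3
13 = 4*3 + 1
3 = 3*1 + 0
The gcd is 1. Working backward:
1 = 13 − 4·3
1 = −4·146 + 45·13
1 = 45·1035 − 319·146
1 = −319·2216 + 683·1035
1 = 683·7683 − 2368·2216
1 = −2368·32948 + 10155·7683
1 = 10155·40631 − 12523·32948
1 = −12523·73579 + 22678·40631
So 40631·22678 ≡ 1 (mod 73579).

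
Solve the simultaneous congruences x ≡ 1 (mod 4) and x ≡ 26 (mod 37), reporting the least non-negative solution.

Write x = 1 + 4·k. Then 4·k ≡ 26 − 1 ≡ 25 (mod 37).
Need 4⁻¹ mod 37. Extended Euclid on (37, 4):
37 = 9·4 + 1
4 = 4·1 + 0
Back-substitute:
1 = 37 − 9·4
4⁻¹ ≡ 28 (mod 37), so k ≡ 28·25 ≡ 34 (mod 37).
x = 1 + 4·34 = 137.

137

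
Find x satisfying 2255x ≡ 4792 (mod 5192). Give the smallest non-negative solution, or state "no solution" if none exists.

no solution

gcd(2255, 5192):
5192 = 2*2255 + 682
2255 = 3*682 + 209
682 = 3*209 + 55
209 = 3*55 + 44
55 = 1*44 + 11
44 = 4*11 + 0
gcd = 11, but 11 ∤ 4792, so the congruence has no solution.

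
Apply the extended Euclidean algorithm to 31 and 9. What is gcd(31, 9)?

Apply Euclid's algorithm to 31 and 9:
31 = 3*9 + 4
9 = 2*4 + 1
4 = 4*1 + 0
gcd(31, 9) = 1.
Working backward:
1 = 9 − 2·4
1 = −2·31 + 7·9
So 1 = (-2)·31 + (7)·9.

1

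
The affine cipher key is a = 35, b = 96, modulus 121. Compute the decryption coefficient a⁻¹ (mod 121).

Run Euclid on (121, 35):
121 = 3*35 + 16
35 = 2*16 + 3
16 = 5*3 + 1
3 = 3*1 + 0
The gcd is 1. Working backward:
1 = 16 − 5·3
1 = −5·35 + 11·16
1 = 11·121 − 38·35
So 35·(-38) ≡ 1 (mod 121), and -38 ≡ 83 (mod 121).

83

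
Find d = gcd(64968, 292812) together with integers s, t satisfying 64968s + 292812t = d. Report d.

Euclidean algorithm:
292812 = 4*64968 + 32940
64968 = 1*32940 + 32028
32940 = 1*32028 + 912
32028 = 35*912 + 108
912 = 8*108 + 48
108 = 2*48 + 12
48 = 4*12 + 0
gcd(64968, 292812) = 12.
Express as a combination:
12 = 108 − 2·48
12 = −2·912 + 17·108
12 = 17·32028 − 597·912
12 = −597·32940 + 614·32028
12 = 614·64968 − 1211·32940
12 = −1211·292812 + 5458·64968
So 12 = (-1211)·292812 + (5458)·64968.

12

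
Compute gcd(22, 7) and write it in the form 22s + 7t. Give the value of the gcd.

Apply Euclid's algorithm to 22 and 7:
22 = 3×7 + 1
7 = 7×1 + 0
gcd(22, 7) = 1.
Back-substituting:
1 = 22 − 3·7
So 1 = (1)·22 + (-3)·7.

1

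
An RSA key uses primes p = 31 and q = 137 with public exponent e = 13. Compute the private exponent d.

2197

φ(n) = (p−1)(q−1) = 30·136 = 4080.
Need d with 13·d ≡ 1 (mod 4080). Apply the extended Euclidean algorithm:
4080 = 313·13 + 11
13 = 1·11 + 2
11 = 5·2 + 1
2 = 2·1 + 0
Back-substitute:
1 = 11 − 5·2
1 = −5·13 + 6·11
1 = 6·4080 − 1883·13
So 13·(-1883) ≡ 1 (mod 4080), hence d ≡ -1883 ≡ 2197 (mod 4080).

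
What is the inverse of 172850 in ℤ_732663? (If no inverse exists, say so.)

323300

gcd(732663, 172850) by repeated division:
732663 = 4×172850 + 41263
172850 = 4×41263 + 7798
41263 = 5×7798 + 2273
7798 = 3×2273 + 979
2273 = 2×979 + 315
979 = 3×315 + 34
315 = 9×34 + 9
34 = 3×9 + 7
9 = 1×7 + 2
7 = 3×2 + 1
2 = 2×1 + 0
The gcd is 1. Working backward:
1 = 7 − 3·2
1 = −3·9 + 4·7
1 = 4·34 − 15·9
1 = −15·315 + 139·34
1 = 139·979 − 432·315
1 = −432·2273 + 1003·979
1 = 1003·7798 − 3441·2273
1 = −3441·41263 + 18208·7798
1 = 18208·172850 − 76273·41263
1 = −76273·732663 + 323300·172850
So 172850·323300 ≡ 1 (mod 732663).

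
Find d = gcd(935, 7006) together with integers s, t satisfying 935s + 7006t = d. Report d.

1

Euclidean algorithm:
7006 = 7*935 + 461
935 = 2*461 + 13
461 = 35*13 + 6
13 = 2*6 + 1
6 = 6*1 + 0
gcd(935, 7006) = 1.
Express as a combination:
1 = 13 − 2·6
1 = −2·461 + 71·13
1 = 71·935 − 144·461
1 = −144·7006 + 1079·935
So 1 = (-144)·7006 + (1079)·935.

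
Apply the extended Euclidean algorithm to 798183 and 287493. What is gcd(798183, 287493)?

Repeated division:
798183 = 2·287493 + 223197
287493 = 1·223197 + 64296
223197 = 3·64296 + 30309
64296 = 2·30309 + 3678
30309 = 8·3678 + 885
3678 = 4·885 + 138
885 = 6·138 + 57
138 = 2·57 + 24
57 = 2·24 + 9
24 = 2·9 + 6
9 = 1·6 + 3
6 = 2·3 + 0
gcd(798183, 287493) = 3.
Express as a combination:
3 = 9 − 6
3 = −24 + 3·9
3 = 3·57 − 7·24
3 = −7·138 + 17·57
3 = 17·885 − 109·138
3 = −109·3678 + 453·885
3 = 453·30309 − 3733·3678
3 = −3733·64296 + 7919·30309
3 = 7919·223197 − 27490·64296
3 = −27490·287493 + 35409·223197
3 = 35409·798183 − 98308·287493
So 3 = (35409)·798183 + (-98308)·287493.

3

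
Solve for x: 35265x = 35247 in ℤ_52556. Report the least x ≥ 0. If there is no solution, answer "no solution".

First find gcd(35265, 52556):
52556 = 1×35265 + 17291
35265 = 2×17291 + 683
17291 = 25×683 + 216
683 = 3×216 + 35
216 = 6×35 + 6
35 = 5×6 + 5
6 = 1×5 + 1
5 = 5×1 + 0
gcd = 1, so a unique solution mod 52556 exists.
Back-substitute for the Bézout coefficients:
1 = 6 − 5
1 = −35 + 6·6
1 = 6·216 − 37·35
1 = −37·683 + 117·216
1 = 117·17291 − 2962·683
1 = −2962·35265 + 6041·17291
1 = 6041·52556 − 9003·35265
So 35265·(-9003) ≡ 1 (mod 52556), giving 35265⁻¹ ≡ 43553.
x ≡ 35265⁻¹·35247 ≡ 43553·35247 ≡ 4387 (mod 52556).

4387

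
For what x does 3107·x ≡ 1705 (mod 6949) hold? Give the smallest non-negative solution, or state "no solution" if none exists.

First find gcd(3107, 6949):
6949 = 2×3107 + 735
3107 = 4×735 + 167
735 = 4×167 + 67
167 = 2×67 + 33
67 = 2×33 + 1
33 = 33×1 + 0
gcd = 1, so a unique solution mod 6949 exists.
Back-substitute for the Bézout coefficients:
1 = 67 − 2·33
1 = −2·167 + 5·67
1 = 5·735 − 22·167
1 = −22·3107 + 93·735
1 = 93·6949 − 208·3107
So 3107·(-208) ≡ 1 (mod 6949), giving 3107⁻¹ ≡ 6741.
x ≡ 3107⁻¹·1705 ≡ 6741·1705 ≡ 6708 (mod 6949).

6708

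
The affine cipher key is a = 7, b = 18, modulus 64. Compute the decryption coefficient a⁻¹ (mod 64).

55

Run Euclid on (64, 7):
64 = 9·7 + 1
7 = 7·1 + 0
The gcd is 1. Working backward:
1 = 64 − 9·7
Thus 7·(-9) ≡ 1 (mod 64); reducing, -9 mod 64 = 55.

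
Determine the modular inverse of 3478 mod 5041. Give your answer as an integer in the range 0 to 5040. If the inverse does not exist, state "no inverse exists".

Apply the Euclidean algorithm to 5041 and 3478:
5041 = 1*3478 + 1563
3478 = 2*1563 + 352
1563 = 4*352 + 155
352 = 2*155 + 42
155 = 3*42 + 29
42 = 1*29 + 13
29 = 2*13 + 3
13 = 4*3 + 1
3 = 3*1 + 0
The gcd is 1. Working backward:
1 = 13 − 4·3
1 = −4·29 + 9·13
1 = 9·42 − 13·29
1 = −13·155 + 48·42
1 = 48·352 − 109·155
1 = −109·1563 + 484·352
1 = 484·3478 − 1077·1563
1 = −1077·5041 + 1561·3478
So 3478·1561 ≡ 1 (mod 5041).

1561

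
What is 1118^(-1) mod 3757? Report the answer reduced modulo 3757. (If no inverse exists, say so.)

Compute gcd(1118, 3757):
3757 = 3·1118 + 403
1118 = 2·403 + 312
403 = 1·312 + 91
312 = 3·91 + 39
91 = 2·39 + 13
39 = 3·13 + 0
Since gcd = 13 > 1, 1118 is not a unit mod 3757.

no inverse exists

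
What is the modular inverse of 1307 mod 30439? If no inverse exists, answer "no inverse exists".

4751

Run Euclid on (30439, 1307):
30439 = 23·1307 + 378
1307 = 3·378 + 173
378 = 2·173 + 32
173 = 5·32 + 13
32 = 2·13 + 6
13 = 2·6 + 1
6 = 6·1 + 0
Since gcd(1307, 30439) = 1, back-substitute to write 1 as a combination:
1 = 13 − 2·6
1 = −2·32 + 5·13
1 = 5·173 − 27·32
1 = −27·378 + 59·173
1 = 59·1307 − 204·378
1 = −204·30439 + 4751·1307
So 1307·4751 ≡ 1 (mod 30439).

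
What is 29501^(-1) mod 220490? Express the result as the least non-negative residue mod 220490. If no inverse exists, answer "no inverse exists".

124681

Extended Euclidean algorithm:
220490 = 7×29501 + 13983
29501 = 2×13983 + 1535
13983 = 9×1535 + 168
1535 = 9×168 + 23
168 = 7×23 + 7
23 = 3×7 + 2
7 = 3×2 + 1
2 = 2×1 + 0
Since gcd(29501, 220490) = 1, back-substitute to write 1 as a combination:
1 = 7 − 3·2
1 = −3·23 + 10·7
1 = 10·168 − 73·23
1 = −73·1535 + 667·168
1 = 667·13983 − 6076·1535
1 = −6076·29501 + 12819·13983
1 = 12819·220490 − 95809·29501
Hence 29501⁻¹ ≡ -95809 ≡ 124681 (mod 220490).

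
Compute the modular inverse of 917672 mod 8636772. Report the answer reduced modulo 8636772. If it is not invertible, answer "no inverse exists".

Euclidean algorithm on 8636772, 917672:
8636772 = 9×917672 + 377724
917672 = 2×377724 + 162224
377724 = 2×162224 + 53276
162224 = 3×53276 + 2396
53276 = 22×2396 + 564
2396 = 4×564 + 140
564 = 4×140 + 4
140 = 35×4 + 0
The gcd is 4, not 1, hence no inverse exists.

no inverse exists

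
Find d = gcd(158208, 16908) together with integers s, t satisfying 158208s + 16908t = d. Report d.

Repeated division:
158208 = 9·16908 + 6036
16908 = 2·6036 + 4836
6036 = 1·4836 + 1200
4836 = 4·1200 + 36
1200 = 33·36 + 12
36 = 3·12 + 0
gcd(158208, 16908) = 12.
Express as a combination:
12 = 1200 − 33·36
12 = −33·4836 + 133·1200
12 = 133·6036 − 166·4836
12 = −166·16908 + 465·6036
12 = 465·158208 − 4351·16908
So 12 = (465)·158208 + (-4351)·16908.

12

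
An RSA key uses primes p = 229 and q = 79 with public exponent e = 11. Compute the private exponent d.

φ(n) = (p−1)(q−1) = 228·78 = 17784.
Need d with 11·d ≡ 1 (mod 17784). Apply the extended Euclidean algorithm:
17784 = 1616·11 + 8
11 = 1·8 + 3
8 = 2·3 + 2
3 = 1·2 + 1
2 = 2·1 + 0
Back-substitute:
1 = 3 − 2
1 = −8 + 3·3
1 = 3·11 − 4·8
1 = −4·17784 + 6467·11
So 11·6467 ≡ 1 (mod 17784), hence d = 6467.

6467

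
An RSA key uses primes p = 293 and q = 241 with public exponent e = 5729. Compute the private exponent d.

45089

φ(n) = (p−1)(q−1) = 292·240 = 70080.
Need d with 5729·d ≡ 1 (mod 70080). Apply the extended Euclidean algorithm:
70080 = 12×5729 + 1332
5729 = 4×1332 + 401
1332 = 3×401 + 129
401 = 3×129 + 14
129 = 9×14 + 3
14 = 4×3 + 2
3 = 1×2 + 1
2 = 2×1 + 0
Back-substitute:
1 = 3 − 2
1 = −14 + 5·3
1 = 5·129 − 46·14
1 = −46·401 + 143·129
1 = 143·1332 − 475·401
1 = −475·5729 + 2043·1332
1 = 2043·70080 − 24991·5729
So 5729·(-24991) ≡ 1 (mod 70080), hence d ≡ -24991 ≡ 45089 (mod 70080).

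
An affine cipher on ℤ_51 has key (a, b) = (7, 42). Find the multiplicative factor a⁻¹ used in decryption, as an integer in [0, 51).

22

Extended Euclidean algorithm:
51 = 7·7 + 2
7 = 3·2 + 1
2 = 2·1 + 0
Since gcd(7, 51) = 1, back-substitute to write 1 as a combination:
1 = 7 − 3·2
1 = −3·51 + 22·7
So 7·22 ≡ 1 (mod 51).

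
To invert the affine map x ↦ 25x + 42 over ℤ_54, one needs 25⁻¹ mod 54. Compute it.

gcd(54, 25) by repeated division:
54 = 2×25 + 4
25 = 6×4 + 1
4 = 4×1 + 0
gcd = 1, so the inverse exists. Back-substitute:
1 = 25 − 6·4
1 = −6·54 + 13·25
So 25·13 ≡ 1 (mod 54).

13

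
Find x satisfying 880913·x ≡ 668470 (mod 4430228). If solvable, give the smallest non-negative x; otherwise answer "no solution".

First find gcd(880913, 4430228):
4430228 = 5×880913 + 25663
880913 = 34×25663 + 8371
25663 = 3×8371 + 550
8371 = 15×550 + 121
550 = 4×121 + 66
121 = 1×66 + 55
66 = 1×55 + 11
55 = 5×11 + 0
gcd = 11 and 11 | 668470, so solutions exist. Divide through by 11: 80083x ≡ 60770 (mod 402748).
Now find 80083⁻¹ mod 402748:
402748 = 5×80083 + 2333
80083 = 34×2333 + 761
2333 = 3×761 + 50
761 = 15×50 + 11
50 = 4×11 + 6
11 = 1×6 + 5
6 = 1×5 + 1
5 = 5×1 + 0
Back-substitute:
1 = 6 − 5
1 = −11 + 2·6
1 = 2·50 − 9·11
1 = −9·761 + 137·50
1 = 137·2333 − 420·761
1 = −420·80083 + 14417·2333
1 = 14417·402748 − 72505·80083
So 80083·(-72505) ≡ 1 (mod 402748), i.e. 80083⁻¹ ≡ 330243.
Then x ≡ 330243·60770 ≡ 337018 (mod 402748); the smallest non-negative solution is x = 337018.

337018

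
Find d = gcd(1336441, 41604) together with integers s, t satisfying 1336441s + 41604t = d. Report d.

Euclidean algorithm:
1336441 = 32*41604 + 5113
41604 = 8*5113 + 700
5113 = 7*700 + 213
700 = 3*213 + 61
213 = 3*61 + 30
61 = 2*30 + 1
30 = 30*1 + 0
gcd(1336441, 41604) = 1.
Working backward:
1 = 61 − 2·30
1 = −2·213 + 7·61
1 = 7·700 − 23·213
1 = −23·5113 + 168·700
1 = 168·41604 − 1367·5113
1 = −1367·1336441 + 43912·41604
So 1 = (-1367)·1336441 + (43912)·41604.

1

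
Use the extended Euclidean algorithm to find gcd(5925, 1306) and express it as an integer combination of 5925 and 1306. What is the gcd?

Repeated division:
5925 = 4×1306 + 701
1306 = 1×701 + 605
701 = 1×605 + 96
605 = 6×96 + 29
96 = 3×29 + 9
29 = 3×9 + 2
9 = 4×2 + 1
2 = 2×1 + 0
gcd(5925, 1306) = 1.
Express as a combination:
1 = 9 − 4·2
1 = −4·29 + 13·9
1 = 13·96 − 43·29
1 = −43·605 + 271·96
1 = 271·701 − 314·605
1 = −314·1306 + 585·701
1 = 585·5925 − 2654·1306
So 1 = (585)·5925 + (-2654)·1306.

1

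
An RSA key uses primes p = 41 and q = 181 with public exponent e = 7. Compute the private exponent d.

φ(n) = (p−1)(q−1) = 40·180 = 7200.
Need d with 7·d ≡ 1 (mod 7200). Apply the extended Euclidean algorithm:
7200 = 1028×7 + 4
7 = 1×4 + 3
4 = 1×3 + 1
3 = 3×1 + 0
Back-substitute:
1 = 4 − 3
1 = −7 + 2·4
1 = 2·7200 − 2057·7
So 7·(-2057) ≡ 1 (mod 7200), hence d ≡ -2057 ≡ 5143 (mod 7200).

5143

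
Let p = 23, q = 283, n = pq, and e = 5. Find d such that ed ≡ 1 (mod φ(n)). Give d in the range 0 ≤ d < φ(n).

1241

φ(n) = (p−1)(q−1) = 22·282 = 6204.
Need d with 5·d ≡ 1 (mod 6204). Apply the extended Euclidean algorithm:
6204 = 1240*5 + 4
5 = 1*4 + 1
4 = 4*1 + 0
Back-substitute:
1 = 5 − 4
1 = −6204 + 1241·5
So 5·1241 ≡ 1 (mod 6204), hence d = 1241.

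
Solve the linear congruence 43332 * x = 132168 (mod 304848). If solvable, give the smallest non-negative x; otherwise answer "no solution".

First find gcd(43332, 304848):
304848 = 7×43332 + 1524
43332 = 28×1524 + 660
1524 = 2×660 + 204
660 = 3×204 + 48
204 = 4×48 + 12
48 = 4×12 + 0
gcd = 12 and 12 | 132168, so solutions exist. Divide through by 12: 3611x ≡ 11014 (mod 25404).
Now find 3611⁻¹ mod 25404:
25404 = 7×3611 + 127
3611 = 28×127 + 55
127 = 2×55 + 17
55 = 3×17 + 4
17 = 4×4 + 1
4 = 4×1 + 0
Back-substitute:
1 = 17 − 4·4
1 = −4·55 + 13·17
1 = 13·127 − 30·55
1 = −30·3611 + 853·127
1 = 853·25404 − 6001·3611
So 3611·(-6001) ≡ 1 (mod 25404), i.e. 3611⁻¹ ≡ 19403.
Then x ≡ 19403·11014 ≡ 6194 (mod 25404); the smallest non-negative solution is x = 6194.

6194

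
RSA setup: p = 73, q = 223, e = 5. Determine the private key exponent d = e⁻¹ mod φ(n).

3197

φ(n) = (p−1)(q−1) = 72·222 = 15984.
Need d with 5·d ≡ 1 (mod 15984). Apply the extended Euclidean algorithm:
15984 = 3196×5 + 4
5 = 1×4 + 1
4 = 4×1 + 0
Back-substitute:
1 = 5 − 4
1 = −15984 + 3197·5
So 5·3197 ≡ 1 (mod 15984), hence d = 3197.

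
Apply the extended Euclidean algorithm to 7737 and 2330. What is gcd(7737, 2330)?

1

Repeated division:
7737 = 3×2330 + 747
2330 = 3×747 + 89
747 = 8×89 + 35
89 = 2×35 + 19
35 = 1×19 + 16
19 = 1×16 + 3
16 = 5×3 + 1
3 = 3×1 + 0
gcd(7737, 2330) = 1.
Working backward:
1 = 16 − 5·3
1 = −5·19 + 6·16
1 = 6·35 − 11·19
1 = −11·89 + 28·35
1 = 28·747 − 235·89
1 = −235·2330 + 733·747
1 = 733·7737 − 2434·2330
So 1 = (733)·7737 + (-2434)·2330.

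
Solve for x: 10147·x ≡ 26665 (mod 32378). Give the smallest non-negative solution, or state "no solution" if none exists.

First find gcd(10147, 32378):
32378 = 3×10147 + 1937
10147 = 5×1937 + 462
1937 = 4×462 + 89
462 = 5×89 + 17
89 = 5×17 + 4
17 = 4×4 + 1
4 = 4×1 + 0
gcd = 1, so a unique solution mod 32378 exists.
Back-substitute for the Bézout coefficients:
1 = 17 − 4·4
1 = −4·89 + 21·17
1 = 21·462 − 109·89
1 = −109·1937 + 457·462
1 = 457·10147 − 2394·1937
1 = −2394·32378 + 7639·10147
So 10147·(7639) ≡ 1 (mod 32378), giving 10147⁻¹ ≡ 7639.
x ≡ 10147⁻¹·26665 ≡ 7639·26665 ≡ 3937 (mod 32378).

3937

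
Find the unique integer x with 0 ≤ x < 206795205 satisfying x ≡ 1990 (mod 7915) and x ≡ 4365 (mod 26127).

129594285

Write x = 1990 + 7915·k. Then 7915·k ≡ 4365 − 1990 ≡ 2375 (mod 26127).
Need 7915⁻¹ mod 26127. Extended Euclid on (26127, 7915):
26127 = 3·7915 + 2382
7915 = 3·2382 + 769
2382 = 3·769 + 75
769 = 10·75 + 19
75 = 3·19 + 18
19 = 1·18 + 1
18 = 18·1 + 0
Back-substitute:
1 = 19 − 18
1 = −75 + 4·19
1 = 4·769 − 41·75
1 = −41·2382 + 127·769
1 = 127·7915 − 422·2382
1 = −422·26127 + 1393·7915
7915⁻¹ ≡ 1393 (mod 26127), so k ≡ 1393·2375 ≡ 16373 (mod 26127).
x = 1990 + 7915·16373 = 129594285.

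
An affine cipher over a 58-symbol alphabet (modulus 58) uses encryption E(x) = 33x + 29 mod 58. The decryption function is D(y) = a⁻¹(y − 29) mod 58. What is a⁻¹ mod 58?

gcd(58, 33) by repeated division:
58 = 1×33 + 25
33 = 1×25 + 8
25 = 3×8 + 1
8 = 8×1 + 0
Since gcd(33, 58) = 1, back-substitute to write 1 as a combination:
1 = 25 − 3·8
1 = −3·33 + 4·25
1 = 4·58 − 7·33
Hence 33⁻¹ ≡ -7 ≡ 51 (mod 58).

51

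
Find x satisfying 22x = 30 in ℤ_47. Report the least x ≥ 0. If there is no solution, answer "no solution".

27

First find gcd(22, 47):
47 = 2×22 + 3
22 = 7×3 + 1
3 = 3×1 + 0
gcd = 1, so a unique solution mod 47 exists.
Back-substitute for the Bézout coefficients:
1 = 22 − 7·3
1 = −7·47 + 15·22
So 22·(15) ≡ 1 (mod 47), giving 22⁻¹ ≡ 15.
x ≡ 22⁻¹·30 ≡ 15·30 ≡ 27 (mod 47).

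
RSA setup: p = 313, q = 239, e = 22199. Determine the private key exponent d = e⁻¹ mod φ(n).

4295

φ(n) = (p−1)(q−1) = 312·238 = 74256.
Need d with 22199·d ≡ 1 (mod 74256). Apply the extended Euclidean algorithm:
74256 = 3×22199 + 7659
22199 = 2×7659 + 6881
7659 = 1×6881 + 778
6881 = 8×778 + 657
778 = 1×657 + 121
657 = 5×121 + 52
121 = 2×52 + 17
52 = 3×17 + 1
17 = 17×1 + 0
Back-substitute:
1 = 52 − 3·17
1 = −3·121 + 7·52
1 = 7·657 − 38·121
1 = −38·778 + 45·657
1 = 45·6881 − 398·778
1 = −398·7659 + 443·6881
1 = 443·22199 − 1284·7659
1 = −1284·74256 + 4295·22199
So 22199·4295 ≡ 1 (mod 74256), hence d = 4295.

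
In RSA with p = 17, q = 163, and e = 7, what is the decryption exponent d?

1111

φ(n) = (p−1)(q−1) = 16·162 = 2592.
Need d with 7·d ≡ 1 (mod 2592). Apply the extended Euclidean algorithm:
2592 = 370·7 + 2
7 = 3·2 + 1
2 = 2·1 + 0
Back-substitute:
1 = 7 − 3·2
1 = −3·2592 + 1111·7
So 7·1111 ≡ 1 (mod 2592), hence d = 1111.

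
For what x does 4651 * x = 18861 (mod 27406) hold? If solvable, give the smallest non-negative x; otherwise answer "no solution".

16067

First find gcd(4651, 27406):
27406 = 5×4651 + 4151
4651 = 1×4151 + 500
4151 = 8×500 + 151
500 = 3×151 + 47
151 = 3×47 + 10
47 = 4×10 + 7
10 = 1×7 + 3
7 = 2×3 + 1
3 = 3×1 + 0
gcd = 1, so a unique solution mod 27406 exists.
Back-substitute for the Bézout coefficients:
1 = 7 − 2·3
1 = −2·10 + 3·7
1 = 3·47 − 14·10
1 = −14·151 + 45·47
1 = 45·500 − 149·151
1 = −149·4151 + 1237·500
1 = 1237·4651 − 1386·4151
1 = −1386·27406 + 8167·4651
So 4651·(8167) ≡ 1 (mod 27406), giving 4651⁻¹ ≡ 8167.
x ≡ 4651⁻¹·18861 ≡ 8167·18861 ≡ 16067 (mod 27406).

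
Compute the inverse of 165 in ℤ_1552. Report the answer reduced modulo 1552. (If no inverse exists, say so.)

301

Run Euclid on (1552, 165):
1552 = 9·165 + 67
165 = 2·67 + 31
67 = 2·31 + 5
31 = 6·5 + 1
5 = 5·1 + 0
gcd = 1, so the inverse exists. Back-substitute:
1 = 31 − 6·5
1 = −6·67 + 13·31
1 = 13·165 − 32·67
1 = −32·1552 + 301·165
So 165·301 ≡ 1 (mod 1552).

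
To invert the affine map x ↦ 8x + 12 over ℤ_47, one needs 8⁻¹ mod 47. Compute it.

Apply the Euclidean algorithm to 47 and 8:
47 = 5·8 + 7
8 = 1·7 + 1
7 = 7·1 + 0
Since gcd(8, 47) = 1, back-substitute to write 1 as a combination:
1 = 8 − 7
1 = −47 + 6·8
So 8·6 ≡ 1 (mod 47).

6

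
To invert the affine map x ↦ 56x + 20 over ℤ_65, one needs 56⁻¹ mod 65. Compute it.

36

Run Euclid on (65, 56):
65 = 1×56 + 9
56 = 6×9 + 2
9 = 4×2 + 1
2 = 2×1 + 0
The gcd is 1. Working backward:
1 = 9 − 4·2
1 = −4·56 + 25·9
1 = 25·65 − 29·56
Thus 56·(-29) ≡ 1 (mod 65); reducing, -29 mod 65 = 36.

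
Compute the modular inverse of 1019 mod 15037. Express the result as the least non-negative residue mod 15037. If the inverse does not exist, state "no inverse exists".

Apply the Euclidean algorithm to 15037 and 1019:
15037 = 14*1019 + 771
1019 = 1*771 + 248
771 = 3*248 + 27
248 = 9*27 + 5
27 = 5*5 + 2
5 = 2*2 + 1
2 = 2*1 + 0
gcd = 1, so the inverse exists. Back-substitute:
1 = 5 − 2·2
1 = −2·27 + 11·5
1 = 11·248 − 101·27
1 = −101·771 + 314·248
1 = 314·1019 − 415·771
1 = −415·15037 + 6124·1019
So 1019·6124 ≡ 1 (mod 15037).

6124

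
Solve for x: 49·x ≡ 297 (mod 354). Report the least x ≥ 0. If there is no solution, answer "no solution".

First find gcd(49, 354):
354 = 7*49 + 11
49 = 4*11 + 5
11 = 2*5 + 1
5 = 5*1 + 0
gcd = 1, so a unique solution mod 354 exists.
Back-substitute for the Bézout coefficients:
1 = 11 − 2·5
1 = −2·49 + 9·11
1 = 9·354 − 65·49
So 49·(-65) ≡ 1 (mod 354), giving 49⁻¹ ≡ 289.
x ≡ 49⁻¹·297 ≡ 289·297 ≡ 165 (mod 354).

165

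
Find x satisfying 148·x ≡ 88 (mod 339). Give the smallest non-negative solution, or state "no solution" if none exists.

193

First find gcd(148, 339):
339 = 2·148 + 43
148 = 3·43 + 19
43 = 2·19 + 5
19 = 3·5 + 4
5 = 1·4 + 1
4 = 4·1 + 0
gcd = 1, so a unique solution mod 339 exists.
Back-substitute for the Bézout coefficients:
1 = 5 − 4
1 = −19 + 4·5
1 = 4·43 − 9·19
1 = −9·148 + 31·43
1 = 31·339 − 71·148
So 148·(-71) ≡ 1 (mod 339), giving 148⁻¹ ≡ 268.
x ≡ 148⁻¹·88 ≡ 268·88 ≡ 193 (mod 339).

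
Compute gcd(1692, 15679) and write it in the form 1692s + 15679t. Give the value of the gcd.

Euclidean algorithm:
15679 = 9·1692 + 451
1692 = 3·451 + 339
451 = 1·339 + 112
339 = 3·112 + 3
112 = 37·3 + 1
3 = 3·1 + 0
gcd(1692, 15679) = 1.
Back-substituting:
1 = 112 − 37·3
1 = −37·339 + 112·112
1 = 112·451 − 149·339
1 = −149·1692 + 559·451
1 = 559·15679 − 5180·1692
So 1 = (559)·15679 + (-5180)·1692.

1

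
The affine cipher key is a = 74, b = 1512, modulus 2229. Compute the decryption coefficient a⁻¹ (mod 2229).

Run Euclid on (2229, 74):
2229 = 30×74 + 9
74 = 8×9 + 2
9 = 4×2 + 1
2 = 2×1 + 0
The gcd is 1. Working backward:
1 = 9 − 4·2
1 = −4·74 + 33·9
1 = 33·2229 − 994·74
Hence 74⁻¹ ≡ -994 ≡ 1235 (mod 2229).

1235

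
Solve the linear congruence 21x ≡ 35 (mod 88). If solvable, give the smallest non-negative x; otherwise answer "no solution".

31

First find gcd(21, 88):
88 = 4·21 + 4
21 = 5·4 + 1
4 = 4·1 + 0
gcd = 1, so a unique solution mod 88 exists.
Back-substitute for the Bézout coefficients:
1 = 21 − 5·4
1 = −5·88 + 21·21
So 21·(21) ≡ 1 (mod 88), giving 21⁻¹ ≡ 21.
x ≡ 21⁻¹·35 ≡ 21·35 ≡ 31 (mod 88).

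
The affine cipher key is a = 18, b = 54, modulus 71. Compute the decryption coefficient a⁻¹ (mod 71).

Apply the Euclidean algorithm to 71 and 18:
71 = 3×18 + 17
18 = 1×17 + 1
17 = 17×1 + 0
The gcd is 1. Working backward:
1 = 18 − 17
1 = −71 + 4·18
So 18·4 ≡ 1 (mod 71).

4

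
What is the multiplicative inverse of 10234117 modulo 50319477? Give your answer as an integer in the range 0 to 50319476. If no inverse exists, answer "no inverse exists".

8238754

Apply the Euclidean algorithm to 50319477 and 10234117:
50319477 = 4×10234117 + 9383009
10234117 = 1×9383009 + 851108
9383009 = 11×851108 + 20821
851108 = 40×20821 + 18268
20821 = 1×18268 + 2553
18268 = 7×2553 + 397
2553 = 6×397 + 171
397 = 2×171 + 55
171 = 3×55 + 6
55 = 9×6 + 1
6 = 6×1 + 0
Since gcd(10234117, 50319477) = 1, back-substitute to write 1 as a combination:
1 = 55 − 9·6
1 = −9·171 + 28·55
1 = 28·397 − 65·171
1 = −65·2553 + 418·397
1 = 418·18268 − 2991·2553
1 = −2991·20821 + 3409·18268
1 = 3409·851108 − 139351·20821
1 = −139351·9383009 + 1536270·851108
1 = 1536270·10234117 − 1675621·9383009
1 = −1675621·50319477 + 8238754·10234117
So 10234117·8238754 ≡ 1 (mod 50319477).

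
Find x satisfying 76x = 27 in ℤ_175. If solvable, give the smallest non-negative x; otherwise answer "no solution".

First find gcd(76, 175):
175 = 2*76 + 23
76 = 3*23 + 7
23 = 3*7 + 2
7 = 3*2 + 1
2 = 2*1 + 0
gcd = 1, so a unique solution mod 175 exists.
Back-substitute for the Bézout coefficients:
1 = 7 − 3·2
1 = −3·23 + 10·7
1 = 10·76 − 33·23
1 = −33·175 + 76·76
So 76·(76) ≡ 1 (mod 175), giving 76⁻¹ ≡ 76.
x ≡ 76⁻¹·27 ≡ 76·27 ≡ 127 (mod 175).

127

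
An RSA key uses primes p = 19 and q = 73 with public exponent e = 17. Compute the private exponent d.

305

φ(n) = (p−1)(q−1) = 18·72 = 1296.
Need d with 17·d ≡ 1 (mod 1296). Apply the extended Euclidean algorithm:
1296 = 76×17 + 4
17 = 4×4 + 1
4 = 4×1 + 0
Back-substitute:
1 = 17 − 4·4
1 = −4·1296 + 305·17
So 17·305 ≡ 1 (mod 1296), hence d = 305.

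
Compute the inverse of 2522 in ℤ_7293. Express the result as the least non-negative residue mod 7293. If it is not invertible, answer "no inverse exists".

no inverse exists

Euclidean algorithm on 7293, 2522:
7293 = 2×2522 + 2249
2522 = 1×2249 + 273
2249 = 8×273 + 65
273 = 4×65 + 13
65 = 5×13 + 0
The gcd is 13, not 1, hence no inverse exists.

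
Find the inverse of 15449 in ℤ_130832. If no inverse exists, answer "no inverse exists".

Extended Euclidean algorithm:
130832 = 8*15449 + 7240
15449 = 2*7240 + 969
7240 = 7*969 + 457
969 = 2*457 + 55
457 = 8*55 + 17
55 = 3*17 + 4
17 = 4*4 + 1
4 = 4*1 + 0
gcd = 1, so the inverse exists. Back-substitute:
1 = 17 − 4·4
1 = −4·55 + 13·17
1 = 13·457 − 108·55
1 = −108·969 + 229·457
1 = 229·7240 − 1711·969
1 = −1711·15449 + 3651·7240
1 = 3651·130832 − 30919·15449
So 15449·(-30919) ≡ 1 (mod 130832), and -30919 ≡ 99913 (mod 130832).

99913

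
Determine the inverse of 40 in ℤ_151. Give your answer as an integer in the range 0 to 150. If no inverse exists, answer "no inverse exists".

34

Apply the Euclidean algorithm to 151 and 40:
151 = 3·40 + 31
40 = 1·31 + 9
31 = 3·9 + 4
9 = 2·4 + 1
4 = 4·1 + 0
Since gcd(40, 151) = 1, back-substitute to write 1 as a combination:
1 = 9 − 2·4
1 = −2·31 + 7·9
1 = 7·40 − 9·31
1 = −9·151 + 34·40
So 40·34 ≡ 1 (mod 151).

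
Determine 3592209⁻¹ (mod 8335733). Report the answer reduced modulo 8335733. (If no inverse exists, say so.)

2819393

Extended Euclidean algorithm:
8335733 = 2*3592209 + 1151315
3592209 = 3*1151315 + 138264
1151315 = 8*138264 + 45203
138264 = 3*45203 + 2655
45203 = 17*2655 + 68
2655 = 39*68 + 3
68 = 22*3 + 2
3 = 1*2 + 1
2 = 2*1 + 0
gcd = 1, so the inverse exists. Back-substitute:
1 = 3 − 2
1 = −68 + 23·3
1 = 23·2655 − 898·68
1 = −898·45203 + 15289·2655
1 = 15289·138264 − 46765·45203
1 = −46765·1151315 + 389409·138264
1 = 389409·3592209 − 1214992·1151315
1 = −1214992·8335733 + 2819393·3592209
So 3592209·2819393 ≡ 1 (mod 8335733).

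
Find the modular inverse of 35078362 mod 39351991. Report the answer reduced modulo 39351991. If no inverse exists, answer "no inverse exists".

21777205

Extended Euclidean algorithm:
39351991 = 1·35078362 + 4273629
35078362 = 8·4273629 + 889330
4273629 = 4·889330 + 716309
889330 = 1·716309 + 173021
716309 = 4·173021 + 24225
173021 = 7·24225 + 3446
24225 = 7·3446 + 103
3446 = 33·103 + 47
103 = 2·47 + 9
47 = 5·9 + 2
9 = 4·2 + 1
2 = 2·1 + 0
gcd = 1, so the inverse exists. Back-substitute:
1 = 9 − 4·2
1 = −4·47 + 21·9
1 = 21·103 − 46·47
1 = −46·3446 + 1539·103
1 = 1539·24225 − 10819·3446
1 = −10819·173021 + 77272·24225
1 = 77272·716309 − 319907·173021
1 = −319907·889330 + 397179·716309
1 = 397179·4273629 − 1908623·889330
1 = −1908623·35078362 + 15666163·4273629
1 = 15666163·39351991 − 17574786·35078362
Hence 35078362⁻¹ ≡ -17574786 ≡ 21777205 (mod 39351991).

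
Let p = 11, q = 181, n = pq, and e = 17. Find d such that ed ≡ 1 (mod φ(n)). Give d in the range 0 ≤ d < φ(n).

φ(n) = (p−1)(q−1) = 10·180 = 1800.
Need d with 17·d ≡ 1 (mod 1800). Apply the extended Euclidean algorithm:
1800 = 105*17 + 15
17 = 1*15 + 2
15 = 7*2 + 1
2 = 2*1 + 0
Back-substitute:
1 = 15 − 7·2
1 = −7·17 + 8·15
1 = 8·1800 − 847·17
So 17·(-847) ≡ 1 (mod 1800), hence d ≡ -847 ≡ 953 (mod 1800).

953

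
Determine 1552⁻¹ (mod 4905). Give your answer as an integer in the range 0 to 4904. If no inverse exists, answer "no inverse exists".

Extended Euclidean algorithm:
4905 = 3*1552 + 249
1552 = 6*249 + 58
249 = 4*58 + 17
58 = 3*17 + 7
17 = 2*7 + 3
7 = 2*3 + 1
3 = 3*1 + 0
The gcd is 1. Working backward:
1 = 7 − 2·3
1 = −2·17 + 5·7
1 = 5·58 − 17·17
1 = −17·249 + 73·58
1 = 73·1552 − 455·249
1 = −455·4905 + 1438·1552
So 1552·1438 ≡ 1 (mod 4905).

1438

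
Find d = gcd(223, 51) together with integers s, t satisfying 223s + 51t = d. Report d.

1

Euclidean algorithm:
223 = 4×51 + 19
51 = 2×19 + 13
19 = 1×13 + 6
13 = 2×6 + 1
6 = 6×1 + 0
gcd(223, 51) = 1.
Working backward:
1 = 13 − 2·6
1 = −2·19 + 3·13
1 = 3·51 − 8·19
1 = −8·223 + 35·51
So 1 = (-8)·223 + (35)·51.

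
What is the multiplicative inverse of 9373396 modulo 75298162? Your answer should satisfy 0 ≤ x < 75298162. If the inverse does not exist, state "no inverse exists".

no inverse exists

Euclidean algorithm on 75298162, 9373396:
75298162 = 8×9373396 + 310994
9373396 = 30×310994 + 43576
310994 = 7×43576 + 5962
43576 = 7×5962 + 1842
5962 = 3×1842 + 436
1842 = 4×436 + 98
436 = 4×98 + 44
98 = 2×44 + 10
44 = 4×10 + 4
10 = 2×4 + 2
4 = 2×2 + 0
Since gcd = 2 > 1, 9373396 is not a unit mod 75298162.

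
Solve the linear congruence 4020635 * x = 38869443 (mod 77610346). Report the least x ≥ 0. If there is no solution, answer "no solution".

First find gcd(4020635, 77610346):
77610346 = 19×4020635 + 1218281
4020635 = 3×1218281 + 365792
1218281 = 3×365792 + 120905
365792 = 3×120905 + 3077
120905 = 39×3077 + 902
3077 = 3×902 + 371
902 = 2×371 + 160
371 = 2×160 + 51
160 = 3×51 + 7
51 = 7×7 + 2
7 = 3×2 + 1
2 = 2×1 + 0
gcd = 1, so a unique solution mod 77610346 exists.
Back-substitute for the Bézout coefficients:
1 = 7 − 3·2
1 = −3·51 + 22·7
1 = 22·160 − 69·51
1 = −69·371 + 160·160
1 = 160·902 − 389·371
1 = −389·3077 + 1327·902
1 = 1327·120905 − 52142·3077
1 = −52142·365792 + 157753·120905
1 = 157753·1218281 − 525401·365792
1 = −525401·4020635 + 1733956·1218281
1 = 1733956·77610346 − 33470565·4020635
So 4020635·(-33470565) ≡ 1 (mod 77610346), giving 4020635⁻¹ ≡ 44139781.
x ≡ 4020635⁻¹·38869443 ≡ 44139781·38869443 ≡ 11552705 (mod 77610346).

11552705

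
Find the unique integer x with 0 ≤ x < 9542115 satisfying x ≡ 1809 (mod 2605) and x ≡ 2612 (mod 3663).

Write x = 1809 + 2605·k. Then 2605·k ≡ 2612 − 1809 ≡ 803 (mod 3663).
Need 2605⁻¹ mod 3663. Extended Euclid on (3663, 2605):
3663 = 1*2605 + 1058
2605 = 2*1058 + 489
1058 = 2*489 + 80
489 = 6*80 + 9
80 = 8*9 + 8
9 = 1*8 + 1
8 = 8*1 + 0
Back-substitute:
1 = 9 − 8
1 = −80 + 9·9
1 = 9·489 − 55·80
1 = −55·1058 + 119·489
1 = 119·2605 − 293·1058
1 = −293·3663 + 412·2605
2605⁻¹ ≡ 412 (mod 3663), so k ≡ 412·803 ≡ 1166 (mod 3663).
x = 1809 + 2605·1166 = 3039239.

3039239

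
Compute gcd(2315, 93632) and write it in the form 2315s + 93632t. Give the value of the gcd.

1

Repeated division:
93632 = 40×2315 + 1032
2315 = 2×1032 + 251
1032 = 4×251 + 28
251 = 8×28 + 27
28 = 1×27 + 1
27 = 27×1 + 0
gcd(2315, 93632) = 1.
Express as a combination:
1 = 28 − 27
1 = −251 + 9·28
1 = 9·1032 − 37·251
1 = −37·2315 + 83·1032
1 = 83·93632 − 3357·2315
So 1 = (83)·93632 + (-3357)·2315.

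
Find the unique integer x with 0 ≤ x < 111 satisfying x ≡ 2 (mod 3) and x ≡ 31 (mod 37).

68

Write x = 2 + 3·k. Then 3·k ≡ 31 − 2 ≡ 29 (mod 37).
Need 3⁻¹ mod 37. Extended Euclid on (37, 3):
37 = 12×3 + 1
3 = 3×1 + 0
Back-substitute:
1 = 37 − 12·3
3⁻¹ ≡ 25 (mod 37), so k ≡ 25·29 ≡ 22 (mod 37).
x = 2 + 3·22 = 68.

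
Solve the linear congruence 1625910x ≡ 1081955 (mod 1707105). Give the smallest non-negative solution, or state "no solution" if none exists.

gcd(1625910, 1707105):
1707105 = 1×1625910 + 81195
1625910 = 20×81195 + 2010
81195 = 40×2010 + 795
2010 = 2×795 + 420
795 = 1×420 + 375
420 = 1×375 + 45
375 = 8×45 + 15
45 = 3×15 + 0
gcd = 15, but 15 ∤ 1081955, so the congruence has no solution.

no solution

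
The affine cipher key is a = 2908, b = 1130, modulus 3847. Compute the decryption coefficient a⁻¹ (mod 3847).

Apply the Euclidean algorithm to 3847 and 2908:
3847 = 1*2908 + 939
2908 = 3*939 + 91
939 = 10*91 + 29
91 = 3*29 + 4
29 = 7*4 + 1
4 = 4*1 + 0
Since gcd(2908, 3847) = 1, back-substitute to write 1 as a combination:
1 = 29 − 7·4
1 = −7·91 + 22·29
1 = 22·939 − 227·91
1 = −227·2908 + 703·939
1 = 703·3847 − 930·2908
Thus 2908·(-930) ≡ 1 (mod 3847); reducing, -930 mod 3847 = 2917.

2917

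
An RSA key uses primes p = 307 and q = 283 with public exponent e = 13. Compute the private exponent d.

46465

φ(n) = (p−1)(q−1) = 306·282 = 86292.
Need d with 13·d ≡ 1 (mod 86292). Apply the extended Euclidean algorithm:
86292 = 6637*13 + 11
13 = 1*11 + 2
11 = 5*2 + 1
2 = 2*1 + 0
Back-substitute:
1 = 11 − 5·2
1 = −5·13 + 6·11
1 = 6·86292 − 39827·13
So 13·(-39827) ≡ 1 (mod 86292), hence d ≡ -39827 ≡ 46465 (mod 86292).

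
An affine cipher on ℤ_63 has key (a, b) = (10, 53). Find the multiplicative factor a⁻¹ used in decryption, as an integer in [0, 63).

Extended Euclidean algorithm:
63 = 6·10 + 3
10 = 3·3 + 1
3 = 3·1 + 0
Since gcd(10, 63) = 1, back-substitute to write 1 as a combination:
1 = 10 − 3·3
1 = −3·63 + 19·10
So 10·19 ≡ 1 (mod 63).

19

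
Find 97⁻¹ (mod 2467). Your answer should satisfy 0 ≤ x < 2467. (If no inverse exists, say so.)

Apply the Euclidean algorithm to 2467 and 97:
2467 = 25*97 + 42
97 = 2*42 + 13
42 = 3*13 + 3
13 = 4*3 + 1
3 = 3*1 + 0
gcd = 1, so the inverse exists. Back-substitute:
1 = 13 − 4·3
1 = −4·42 + 13·13
1 = 13·97 − 30·42
1 = −30·2467 + 763·97
So 97·763 ≡ 1 (mod 2467).

763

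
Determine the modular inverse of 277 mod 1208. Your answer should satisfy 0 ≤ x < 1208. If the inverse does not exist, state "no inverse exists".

157

gcd(1208, 277) by repeated division:
1208 = 4·277 + 100
277 = 2·100 + 77
100 = 1·77 + 23
77 = 3·23 + 8
23 = 2·8 + 7
8 = 1·7 + 1
7 = 7·1 + 0
gcd = 1, so the inverse exists. Back-substitute:
1 = 8 − 7
1 = −23 + 3·8
1 = 3·77 − 10·23
1 = −10·100 + 13·77
1 = 13·277 − 36·100
1 = −36·1208 + 157·277
So 277·157 ≡ 1 (mod 1208).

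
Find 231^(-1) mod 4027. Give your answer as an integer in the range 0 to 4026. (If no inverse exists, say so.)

Run Euclid on (4027, 231):
4027 = 17×231 + 100
231 = 2×100 + 31
100 = 3×31 + 7
31 = 4×7 + 3
7 = 2×3 + 1
3 = 3×1 + 0
gcd = 1, so the inverse exists. Back-substitute:
1 = 7 − 2·3
1 = −2·31 + 9·7
1 = 9·100 − 29·31
1 = −29·231 + 67·100
1 = 67·4027 − 1168·231
Hence 231⁻¹ ≡ -1168 ≡ 2859 (mod 4027).

2859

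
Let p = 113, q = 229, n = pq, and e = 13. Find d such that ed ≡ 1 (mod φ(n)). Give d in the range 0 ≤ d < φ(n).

φ(n) = (p−1)(q−1) = 112·228 = 25536.
Need d with 13·d ≡ 1 (mod 25536). Apply the extended Euclidean algorithm:
25536 = 1964*13 + 4
13 = 3*4 + 1
4 = 4*1 + 0
Back-substitute:
1 = 13 − 3·4
1 = −3·25536 + 5893·13
So 13·5893 ≡ 1 (mod 25536), hence d = 5893.

5893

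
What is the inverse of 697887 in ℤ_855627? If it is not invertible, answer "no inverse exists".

Compute gcd(697887, 855627):
855627 = 1×697887 + 157740
697887 = 4×157740 + 66927
157740 = 2×66927 + 23886
66927 = 2×23886 + 19155
23886 = 1×19155 + 4731
19155 = 4×4731 + 231
4731 = 20×231 + 111
231 = 2×111 + 9
111 = 12×9 + 3
9 = 3×3 + 0
gcd(697887, 855627) = 3 ≠ 1, so 697887 has no multiplicative inverse modulo 855627.

no inverse exists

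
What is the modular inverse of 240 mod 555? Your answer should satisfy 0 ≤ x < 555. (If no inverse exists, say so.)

Euclidean algorithm on 555, 240:
555 = 2·240 + 75
240 = 3·75 + 15
75 = 5·15 + 0
The gcd is 15, not 1, hence no inverse exists.

no inverse exists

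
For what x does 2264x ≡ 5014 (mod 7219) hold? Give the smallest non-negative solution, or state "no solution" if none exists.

1909

First find gcd(2264, 7219):
7219 = 3*2264 + 427
2264 = 5*427 + 129
427 = 3*129 + 40
129 = 3*40 + 9
40 = 4*9 + 4
9 = 2*4 + 1
4 = 4*1 + 0
gcd = 1, so a unique solution mod 7219 exists.
Back-substitute for the Bézout coefficients:
1 = 9 − 2·4
1 = −2·40 + 9·9
1 = 9·129 − 29·40
1 = −29·427 + 96·129
1 = 96·2264 − 509·427
1 = −509·7219 + 1623·2264
So 2264·(1623) ≡ 1 (mod 7219), giving 2264⁻¹ ≡ 1623.
x ≡ 2264⁻¹·5014 ≡ 1623·5014 ≡ 1909 (mod 7219).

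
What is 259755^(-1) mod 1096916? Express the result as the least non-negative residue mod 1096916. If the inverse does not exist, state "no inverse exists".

606339

Run Euclid on (1096916, 259755):
1096916 = 4*259755 + 57896
259755 = 4*57896 + 28171
57896 = 2*28171 + 1554
28171 = 18*1554 + 199
1554 = 7*199 + 161
199 = 1*161 + 38
161 = 4*38 + 9
38 = 4*9 + 2
9 = 4*2 + 1
2 = 2*1 + 0
gcd = 1, so the inverse exists. Back-substitute:
1 = 9 − 4·2
1 = −4·38 + 17·9
1 = 17·161 − 72·38
1 = −72·199 + 89·161
1 = 89·1554 − 695·199
1 = −695·28171 + 12599·1554
1 = 12599·57896 − 25893·28171
1 = −25893·259755 + 116171·57896
1 = 116171·1096916 − 490577·259755
Thus 259755·(-490577) ≡ 1 (mod 1096916); reducing, -490577 mod 1096916 = 606339.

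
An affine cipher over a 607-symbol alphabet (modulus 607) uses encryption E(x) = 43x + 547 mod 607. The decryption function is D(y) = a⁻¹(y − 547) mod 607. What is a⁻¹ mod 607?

Run Euclid on (607, 43):
607 = 14*43 + 5
43 = 8*5 + 3
5 = 1*3 + 2
3 = 1*2 + 1
2 = 2*1 + 0
Since gcd(43, 607) = 1, back-substitute to write 1 as a combination:
1 = 3 − 2
1 = −5 + 2·3
1 = 2·43 − 17·5
1 = −17·607 + 240·43
So 43·240 ≡ 1 (mod 607).

240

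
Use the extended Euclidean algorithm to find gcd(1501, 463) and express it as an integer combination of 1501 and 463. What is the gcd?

1

Apply Euclid's algorithm to 1501 and 463:
1501 = 3*463 + 112
463 = 4*112 + 15
112 = 7*15 + 7
15 = 2*7 + 1
7 = 7*1 + 0
gcd(1501, 463) = 1.
Back-substituting:
1 = 15 − 2·7
1 = −2·112 + 15·15
1 = 15·463 − 62·112
1 = −62·1501 + 201·463
So 1 = (-62)·1501 + (201)·463.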